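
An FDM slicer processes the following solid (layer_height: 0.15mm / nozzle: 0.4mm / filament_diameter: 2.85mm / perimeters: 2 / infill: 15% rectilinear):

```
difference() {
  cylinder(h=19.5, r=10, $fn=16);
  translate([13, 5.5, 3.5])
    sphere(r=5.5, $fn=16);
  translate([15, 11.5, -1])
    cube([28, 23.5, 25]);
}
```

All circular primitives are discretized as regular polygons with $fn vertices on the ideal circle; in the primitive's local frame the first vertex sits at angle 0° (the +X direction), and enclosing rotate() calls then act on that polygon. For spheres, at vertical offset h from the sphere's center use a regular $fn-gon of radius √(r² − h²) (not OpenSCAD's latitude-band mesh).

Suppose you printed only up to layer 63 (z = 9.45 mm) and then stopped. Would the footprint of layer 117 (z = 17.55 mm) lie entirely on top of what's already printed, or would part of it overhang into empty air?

entirely on top

Compare the two slices. At z = 9.45: the cylinder: section is a regular 16-gon, circumradius r=10 (area = (16/2)·10.000²·sin(360°/16) = 306.15 mm²); the sphere at (13, 5.5) is not intersected at this z (|z−center|=5.950 > r=5.5); the cube at (15, 11.5) is present — its section is the full 28×23.5 rectangle (area 658.00 mm²); Taking the first minus the rest: starting from the r=10 cylinder (306.15 mm²), the 28×23.5 cube at (15, 11.5) misses the remaining region (no effect) — area = 306.15 mm². At z = 17.55: the r=10 cylinder gives a regular 16-gon of circumradius 10 (constant along its height) (area = (16/2)·10.000²·sin(360°/16) = 306.15 mm²); the sphere at (13, 5.5) is absent (|z−center|=14.050 > r=5.5); the cube at (15, 11.5) is present — its section is the full 28×23.5 rectangle (area 658.00 mm²); After the difference (first − rest): starting from the r=10 cylinder (306.15 mm²), the 28×23.5 cube at (15, 11.5) misses the remaining region (no effect) — area = 306.15 mm². Checking containment: the cross-section at z = 17.55 is a subset of the cross-section at z = 9.45.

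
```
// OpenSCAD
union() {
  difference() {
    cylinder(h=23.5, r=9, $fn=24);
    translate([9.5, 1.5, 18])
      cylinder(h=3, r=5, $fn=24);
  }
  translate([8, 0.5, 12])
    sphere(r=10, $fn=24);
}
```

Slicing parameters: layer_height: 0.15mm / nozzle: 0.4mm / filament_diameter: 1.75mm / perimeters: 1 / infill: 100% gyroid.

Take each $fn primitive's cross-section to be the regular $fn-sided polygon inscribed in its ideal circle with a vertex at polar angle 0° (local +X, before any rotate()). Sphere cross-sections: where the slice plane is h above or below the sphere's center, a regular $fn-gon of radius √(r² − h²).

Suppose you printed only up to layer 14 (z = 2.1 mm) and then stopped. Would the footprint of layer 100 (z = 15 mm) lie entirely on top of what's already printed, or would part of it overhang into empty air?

part overhangs

Compare the two slices. At z = 2.1: the r=9 cylinder contributes a regular 24-gon of circumradius 9 (area = (24/2)·9.000²·sin(360°/24) = 251.57 mm²); the cylinder at (9.5, 1.5) is absent (z outside [18, 21]); Subtracting the remaining from the first: none of the subtracted shapes is present at this height, so the r=9 cylinder is unchanged — area = 251.57 mm²; the sphere at (8, 0.5): section is a regular 24-gon, circumradius = √(r²−h²) = √(10²−9.9²) = 1.411 (area = (24/2)·1.411²·sin(360°/24) = 6.18 mm²); Merging all regions: the regions partially overlap — summed areas 257.75 mm² minus the doubly-counted overlap 5.45 mm² gives 252.30 mm² — area = 252.30 mm². At z = 15: the r=9 cylinder contributes a regular 24-gon of circumradius 9 (area = (24/2)·9.000²·sin(360°/24) = 251.57 mm²); the cylinder at (9.5, 1.5) does not reach this height (z outside [18, 21]); Taking the first minus the rest: none of the subtracted shapes is present at this height, so the r=9 cylinder is unchanged — area = 251.57 mm²; the r=10 sphere at (8, 0.5) contributes a regular 24-gon of circumradius √(10²−3²) = 9.539 (area = (24/2)·9.539²·sin(360°/24) = 282.63 mm²); Merging all regions: the regions partially overlap — summed areas 534.20 mm² minus the doubly-counted overlap 123.78 mm² gives 410.42 mm² — area = 410.42 mm². Checking containment: at z = 15 the cross-section extends beyond the z = 2.1 cross-section by about 158.12 mm².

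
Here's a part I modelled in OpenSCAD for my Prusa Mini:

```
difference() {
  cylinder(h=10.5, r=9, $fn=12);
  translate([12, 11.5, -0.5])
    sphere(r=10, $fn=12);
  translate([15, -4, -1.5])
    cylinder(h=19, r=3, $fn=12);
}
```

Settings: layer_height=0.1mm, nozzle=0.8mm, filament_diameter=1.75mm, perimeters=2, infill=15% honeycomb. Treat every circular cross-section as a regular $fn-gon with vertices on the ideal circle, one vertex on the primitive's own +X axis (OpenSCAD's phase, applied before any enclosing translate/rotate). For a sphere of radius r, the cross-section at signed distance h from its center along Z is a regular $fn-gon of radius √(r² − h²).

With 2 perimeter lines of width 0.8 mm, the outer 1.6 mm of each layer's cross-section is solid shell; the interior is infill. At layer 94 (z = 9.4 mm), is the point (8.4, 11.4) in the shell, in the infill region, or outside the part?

outside

At z = 9.4 mm: the r=9 cylinder contributes a regular 12-gon of circumradius 9; the r=10 sphere at (12, 11.5) contributes a regular 12-gon of circumradius √(10²−9.9²) = 1.411; the cylinder at (15, -4): section is a regular 12-gon, circumradius r=3; Taking the first minus the rest: starting from the r=9 cylinder, the r=10 sphere at (12, 11.5) misses the remaining region (no effect); the r=3 cylinder at (15, -4) misses the remaining region (no effect) — 1 connected region. Overall, the cross-section is a single solid region. The nearest boundary edge runs (4.50, 7.79)→(7.79, 4.50); distance from the point to it = 5.31 mm. The point is not inside any of the regions above, so it lies outside the cross-section (5.31 mm from the nearest boundary).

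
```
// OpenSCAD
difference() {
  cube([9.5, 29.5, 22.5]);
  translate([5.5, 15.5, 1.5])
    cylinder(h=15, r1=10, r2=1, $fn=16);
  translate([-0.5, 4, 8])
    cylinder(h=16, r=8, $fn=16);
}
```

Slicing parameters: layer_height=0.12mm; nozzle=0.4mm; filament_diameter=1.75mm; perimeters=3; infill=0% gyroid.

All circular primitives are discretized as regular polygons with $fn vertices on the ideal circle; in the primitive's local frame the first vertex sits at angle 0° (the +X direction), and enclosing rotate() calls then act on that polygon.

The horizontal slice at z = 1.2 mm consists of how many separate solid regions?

1

At z = 1.2 mm: the 9.5×29.5 cube contributes its full rectangle; the cone at (5.5, 15.5) is not intersected at this z (z outside [1.5, 16.5]); the cylinder at (-0.5, 4) is not intersected at this z (z outside [8, 24]); Subtracting the remaining from the first: none of the subtracted shapes is present at this height, so the 9.5×29.5 cube is unchanged — 1 connected region. The result has 1 disconnected region.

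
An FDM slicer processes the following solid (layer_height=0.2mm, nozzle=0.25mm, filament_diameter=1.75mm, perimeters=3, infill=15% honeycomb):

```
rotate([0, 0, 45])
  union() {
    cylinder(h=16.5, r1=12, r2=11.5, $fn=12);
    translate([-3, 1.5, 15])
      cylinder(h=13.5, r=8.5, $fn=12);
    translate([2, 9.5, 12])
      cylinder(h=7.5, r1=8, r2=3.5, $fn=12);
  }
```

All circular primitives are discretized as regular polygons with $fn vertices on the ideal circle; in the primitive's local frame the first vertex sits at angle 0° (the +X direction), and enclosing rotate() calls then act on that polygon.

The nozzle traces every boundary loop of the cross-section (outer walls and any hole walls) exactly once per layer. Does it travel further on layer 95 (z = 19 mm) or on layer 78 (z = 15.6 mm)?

Layer 95 (z = 19): the cone is not intersected at this z (z outside [0, 16.5]); the r=8.5 cylinder at (-3, 1.5) gives a regular 12-gon of circumradius 8.5 (constant along its height) (perimeter = 2·12·8.500·sin(180°/12) = 52.80 mm); the cone at (2, 9.5) (r1=8→r2=3.5) has section circumradius 3.800 here — a regular 12-gon (perimeter = 2·12·3.800·sin(180°/12) = 23.60 mm); Combining (union): the regions partially overlap (shared area 11.66 mm²), so the edge portions inside another operand are dropped and the merged outline is re-measured after clipping — boundary = 61.50 mm; (rotated 45° about Z; rotation is an isometry so areas/perimeters/island counts are preserved). So its perimeter = 61.50 mm. Layer 78 (z = 15.6): the cone (r1=12→r2=11.5) has section circumradius 11.527 here — a regular 12-gon (perimeter = 2·12·11.527·sin(180°/12) = 71.60 mm); the r=8.5 cylinder at (-3, 1.5) contributes a regular 12-gon of circumradius 8.5 (perimeter = 2·12·8.500·sin(180°/12) = 52.80 mm); the cone at (2, 9.5) contributes a regular 12-gon of circumradius 5.840 (interpolated between r1=8 and r2=3.5 at t=0.480) (perimeter = 2·12·5.840·sin(180°/12) = 36.28 mm); Combining (union): the regions partially overlap (shared area 277.04 mm²), so the edge portions inside another operand are dropped and the merged outline is re-measured after clipping — boundary = 78.16 mm; (rotated 45° about Z; rotation is an isometry so areas/perimeters/island counts are preserved). So its perimeter = 78.16 mm. Layer 78 is larger (78.16 vs 61.50 mm).

layer 78 (z = 15.6 mm)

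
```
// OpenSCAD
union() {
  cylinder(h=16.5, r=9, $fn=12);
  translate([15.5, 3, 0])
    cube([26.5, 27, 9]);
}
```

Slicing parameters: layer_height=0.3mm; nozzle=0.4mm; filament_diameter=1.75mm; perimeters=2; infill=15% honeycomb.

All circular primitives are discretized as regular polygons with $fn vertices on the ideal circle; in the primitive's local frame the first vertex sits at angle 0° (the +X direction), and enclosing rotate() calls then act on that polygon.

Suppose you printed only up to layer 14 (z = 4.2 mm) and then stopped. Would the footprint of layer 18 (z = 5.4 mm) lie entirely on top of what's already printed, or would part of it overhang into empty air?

entirely on top

Compare the two slices. At z = 4.2: the r=9 cylinder gives a regular 12-gon of circumradius 9 (constant along its height) (area = (12/2)·9.000²·sin(360°/12) = 243.00 mm²); the cube at (15.5, 3) is present — its section is the full 26.5×27 rectangle (area 715.50 mm²); Merging all regions: the 2 present regions are separate (no shared area or edge), so areas and boundary lengths simply add and each stays a separate island — area = 958.50 mm². At z = 5.4: the r=9 cylinder contributes a regular 12-gon of circumradius 9 (area = (12/2)·9.000²·sin(360°/12) = 243.00 mm²); the 26.5×27 cube at (15.5, 3) contributes its full rectangle (area 715.50 mm²); Merging all regions: the 2 present regions are separate (no shared area or edge), so areas and boundary lengths simply add and each stays a separate island — area = 958.50 mm². Checking containment: the cross-section at z = 5.4 is a subset of the cross-section at z = 4.2.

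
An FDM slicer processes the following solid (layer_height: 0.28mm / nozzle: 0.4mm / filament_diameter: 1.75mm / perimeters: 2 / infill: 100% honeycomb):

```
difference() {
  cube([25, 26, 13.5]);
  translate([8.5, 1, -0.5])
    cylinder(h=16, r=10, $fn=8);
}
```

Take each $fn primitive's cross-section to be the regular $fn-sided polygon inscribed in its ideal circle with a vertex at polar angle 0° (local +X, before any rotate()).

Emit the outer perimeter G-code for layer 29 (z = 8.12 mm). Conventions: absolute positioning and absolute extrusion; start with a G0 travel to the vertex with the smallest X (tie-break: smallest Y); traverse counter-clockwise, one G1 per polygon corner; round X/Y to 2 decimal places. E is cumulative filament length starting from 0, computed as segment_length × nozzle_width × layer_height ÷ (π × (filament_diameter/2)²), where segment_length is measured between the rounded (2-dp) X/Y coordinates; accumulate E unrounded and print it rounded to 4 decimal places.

At z = 8.12 mm: the 25×26 cube contributes its full rectangle; the cylinder at (8.5, 1): section is a regular 8-gon, circumradius r=10; After the difference (first − rest): starting from the 25×26 cube, the r=10 cylinder at (8.5, 1) partially overlaps it — only the 157.00 mm² overlap (of its 282.84 mm²) is removed, clipping the outline — 1 connected region. The outline is a single polygon with 9 vertices. Extrusion per mm of travel: 0.4 × 0.28 / (π × 0.875²) = 0.046564. Accumulating E over each segment gives final E = 4.9854.

G0 X0.00 Y4.62 Z8.12
G1 X1.43 Y8.07 E0.1739
G1 X8.50 Y11.00 E0.5303
G1 X15.57 Y8.07 E0.8866
G1 X18.50 Y1.00 E1.2430
G1 X18.09 Y0.00 E1.2933
G1 X25.00 Y0.00 E1.6151
G1 X25.00 Y26.00 E2.8257
G1 X0.00 Y26.00 E3.9898
G1 X0.00 Y4.62 E4.9854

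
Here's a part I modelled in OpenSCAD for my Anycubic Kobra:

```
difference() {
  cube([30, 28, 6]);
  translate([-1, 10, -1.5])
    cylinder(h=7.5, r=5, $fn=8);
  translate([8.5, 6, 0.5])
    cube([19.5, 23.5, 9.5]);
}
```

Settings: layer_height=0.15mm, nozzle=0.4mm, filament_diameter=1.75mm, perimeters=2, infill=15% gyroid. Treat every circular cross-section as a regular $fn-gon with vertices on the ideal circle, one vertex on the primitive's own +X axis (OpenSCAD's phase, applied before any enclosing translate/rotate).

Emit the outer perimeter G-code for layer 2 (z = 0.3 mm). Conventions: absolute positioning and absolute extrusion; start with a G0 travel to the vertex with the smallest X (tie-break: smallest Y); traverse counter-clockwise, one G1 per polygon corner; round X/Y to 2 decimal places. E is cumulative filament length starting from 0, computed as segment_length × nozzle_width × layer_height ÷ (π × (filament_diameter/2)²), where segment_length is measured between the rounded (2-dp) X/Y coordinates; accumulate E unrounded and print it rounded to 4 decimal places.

G0 X0.00 Y0.00 Z0.30
G1 X30.00 Y0.00 E0.7484
G1 X30.00 Y28.00 E1.4468
G1 X0.00 Y28.00 E2.1952
G1 X0.00 Y14.59 E2.5297
G1 X2.54 Y13.54 E2.5982
G1 X4.00 Y10.00 E2.6938
G1 X2.54 Y6.46 E2.7893
G1 X0.00 Y5.41 E2.8578
G1 X0.00 Y0.00 E2.9928

At z = 0.3 mm: the cube (footprint 30×28) is included at this height; the r=5 cylinder at (-1, 10) gives a regular 8-gon of circumradius 5 (constant along its height); the cube at (8.5, 6) is not intersected at this z (z outside [0.5, 10]); Subtracting the remaining from the first: starting from the 30×28 cube, the r=5 cylinder at (-1, 10) partially overlaps it — only the 25.77 mm² overlap (of its 70.71 mm²) is removed, clipping the outline — 1 connected region. The outline is a single polygon with 9 vertices. Extrusion per mm of travel: 0.4 × 0.15 / (π × 0.875²) = 0.024945. Accumulating E over each segment gives final E = 2.9928.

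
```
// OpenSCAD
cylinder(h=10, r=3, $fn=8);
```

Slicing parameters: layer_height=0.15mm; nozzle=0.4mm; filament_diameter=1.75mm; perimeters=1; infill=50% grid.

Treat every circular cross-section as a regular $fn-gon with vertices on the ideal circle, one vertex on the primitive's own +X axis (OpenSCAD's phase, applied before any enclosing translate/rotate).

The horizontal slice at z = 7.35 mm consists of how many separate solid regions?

At z = 7.35 mm: the r=3 cylinder gives a regular 8-gon of circumradius 3 (constant along its height). The result has 1 disconnected region.

1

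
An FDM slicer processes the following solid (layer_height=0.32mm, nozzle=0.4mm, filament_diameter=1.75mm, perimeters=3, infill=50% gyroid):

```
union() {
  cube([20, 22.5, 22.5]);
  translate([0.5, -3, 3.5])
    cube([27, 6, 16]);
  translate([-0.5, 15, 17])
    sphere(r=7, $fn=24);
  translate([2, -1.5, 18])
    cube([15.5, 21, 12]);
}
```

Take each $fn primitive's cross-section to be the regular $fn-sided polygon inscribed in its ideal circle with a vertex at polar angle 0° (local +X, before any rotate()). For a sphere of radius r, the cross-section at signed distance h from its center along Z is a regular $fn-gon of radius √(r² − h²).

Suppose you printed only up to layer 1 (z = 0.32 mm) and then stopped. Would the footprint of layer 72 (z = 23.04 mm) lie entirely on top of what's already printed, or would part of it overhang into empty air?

part overhangs

Compare the two slices. At z = 0.32: the cube (footprint 20×22.5) is included at this height (area 450.00 mm²); the cube at (0.5, -3) is not intersected at this z (z outside [3.5, 19.5]); the sphere at (-0.5, 15) is not intersected at this z (|z−center|=16.680 > r=7); the cube at (2, -1.5) is not intersected at this z (z outside [18, 30]); Merging all regions: only the 20×22.5 cube is present, so the union is just that shape — area = 450.00 mm². At z = 23.04: the cube does not reach this height (z outside [0, 22.5]); the cube at (0.5, -3) is not intersected at this z (z outside [3.5, 19.5]); the r=7 sphere at (-0.5, 15) contributes a regular 24-gon of circumradius √(7²−6.04²) = 3.538 (area = (24/2)·3.538²·sin(360°/24) = 38.88 mm²); the 15.5×21 cube at (2, -1.5) contributes its full rectangle (area 325.50 mm²); Taking the union: the regions partially overlap — summed areas 364.38 mm² minus the doubly-counted overlap 3.47 mm² gives 360.91 mm² — area = 360.91 mm². Checking containment: at z = 23.04 the cross-section extends beyond the z = 0.32 cross-section by about 46.20 mm².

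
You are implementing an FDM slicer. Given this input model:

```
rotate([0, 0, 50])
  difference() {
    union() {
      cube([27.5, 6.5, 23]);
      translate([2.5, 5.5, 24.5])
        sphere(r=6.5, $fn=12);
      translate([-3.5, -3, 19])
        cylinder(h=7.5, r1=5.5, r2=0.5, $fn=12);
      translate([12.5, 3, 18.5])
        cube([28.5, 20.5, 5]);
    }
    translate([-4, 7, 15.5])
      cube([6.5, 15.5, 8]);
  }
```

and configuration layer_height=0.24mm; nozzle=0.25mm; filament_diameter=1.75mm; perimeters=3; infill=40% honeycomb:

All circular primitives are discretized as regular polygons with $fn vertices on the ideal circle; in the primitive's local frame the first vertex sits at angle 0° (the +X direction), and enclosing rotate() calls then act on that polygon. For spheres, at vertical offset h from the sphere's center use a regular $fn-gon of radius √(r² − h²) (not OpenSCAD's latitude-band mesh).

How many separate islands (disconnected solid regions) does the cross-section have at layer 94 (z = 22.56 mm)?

At z = 22.56 mm: the cube is present — its section is the full 27.5×6.5 rectangle; the r=6.5 sphere at (2.5, 5.5) slices to a regular 12-gon of circumradius 6.204 (√(r²−h²) with h=1.94 from center); the cone at (-3.5, -3) contributes a regular 12-gon of circumradius 3.127 (interpolated between r1=5.5 and r2=0.5 at t=0.475); the cube at (12.5, 3) (footprint 28.5×20.5) is included at this height; Taking the union: the regions partially overlap (shared area 102.76 mm²), so overlapping operands fuse into one piece — 2 connected regions; the cube at (-4, 7) is present — its section is the full 6.5×15.5 rectangle; Subtracting the remaining from the first: starting from that combined region, the 6.5×15.5 cube at (-4, 7) partially overlaps it — only the 19.86 mm² overlap (of its 100.75 mm²) is removed, clipping the outline — 2 connected regions; (rotated 50° about Z; rotation is an isometry so areas/perimeters/island counts are preserved). Overall, the cross-section has 2 separate islands. Island count = 2.

2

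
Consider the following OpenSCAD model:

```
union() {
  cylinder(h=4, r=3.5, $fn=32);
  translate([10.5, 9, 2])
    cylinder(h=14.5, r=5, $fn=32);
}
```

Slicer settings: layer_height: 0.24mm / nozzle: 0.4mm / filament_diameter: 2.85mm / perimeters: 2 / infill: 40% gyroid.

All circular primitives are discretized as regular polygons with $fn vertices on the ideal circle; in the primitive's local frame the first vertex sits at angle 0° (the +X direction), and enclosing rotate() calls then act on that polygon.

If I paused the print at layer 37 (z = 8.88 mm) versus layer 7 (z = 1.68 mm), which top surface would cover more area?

Layer 37 (z = 8.88): the cylinder is not intersected at this z (z outside [0, 4]); the r=5 cylinder at (10.5, 9) gives a regular 32-gon of circumradius 5 (constant along its height) (area = (32/2)·5.000²·sin(360°/32) = 78.04 mm²); Merging all regions: only the r=5 cylinder at (10.5, 9) is present, so the union is just that shape — area = 78.04 mm². So its area = 78.04 mm². Layer 7 (z = 1.68): the cylinder: section is a regular 32-gon, circumradius r=3.5 (area = (32/2)·3.500²·sin(360°/32) = 38.24 mm²); the cylinder at (10.5, 9) is not intersected at this z (z outside [2, 16.5]); Combining (union): only the r=3.5 cylinder is present, so the union is just that shape — area = 38.24 mm². So its area = 38.24 mm². Layer 37 is larger (78.04 vs 38.24 mm²).

layer 37 (z = 8.88 mm)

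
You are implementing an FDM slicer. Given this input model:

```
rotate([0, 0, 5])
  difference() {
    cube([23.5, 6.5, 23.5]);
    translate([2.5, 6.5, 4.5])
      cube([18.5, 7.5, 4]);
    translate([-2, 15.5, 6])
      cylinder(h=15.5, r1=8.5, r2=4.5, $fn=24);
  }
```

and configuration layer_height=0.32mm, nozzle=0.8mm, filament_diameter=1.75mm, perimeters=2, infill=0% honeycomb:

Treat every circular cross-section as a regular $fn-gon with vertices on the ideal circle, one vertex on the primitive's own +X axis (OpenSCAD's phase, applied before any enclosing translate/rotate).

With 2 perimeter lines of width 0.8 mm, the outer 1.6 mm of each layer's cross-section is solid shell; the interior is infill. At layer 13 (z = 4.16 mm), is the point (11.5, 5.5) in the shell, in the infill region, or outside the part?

At z = 4.16 mm: the cube is present — its section is the full 23.5×6.5 rectangle; the cube at (2.5, 6.5) does not reach this height (z outside [4.5, 8.5]); the cone at (-2, 15.5) is not intersected at this z (z outside [6, 21.5]); After the difference (first − rest): none of the subtracted shapes is present at this height, so the 23.5×6.5 cube is unchanged — 1 connected region; (rotated 5° about Z; rotation is an isometry so areas/perimeters/island counts are preserved). Overall, the cross-section is a single solid region. Undo the 5° rotation: the query point maps to (11.936, 4.477) in the un-rotated model frame. The nearest boundary edge runs (23.50, 6.50)→(0.00, 6.50); distance from the point to it = 2.02 mm. The point is inside the cross-section and 2.02 mm from the nearest boundary — more than the 1.6 mm shell width (2 × 0.8), so it's in the infill interior.

infill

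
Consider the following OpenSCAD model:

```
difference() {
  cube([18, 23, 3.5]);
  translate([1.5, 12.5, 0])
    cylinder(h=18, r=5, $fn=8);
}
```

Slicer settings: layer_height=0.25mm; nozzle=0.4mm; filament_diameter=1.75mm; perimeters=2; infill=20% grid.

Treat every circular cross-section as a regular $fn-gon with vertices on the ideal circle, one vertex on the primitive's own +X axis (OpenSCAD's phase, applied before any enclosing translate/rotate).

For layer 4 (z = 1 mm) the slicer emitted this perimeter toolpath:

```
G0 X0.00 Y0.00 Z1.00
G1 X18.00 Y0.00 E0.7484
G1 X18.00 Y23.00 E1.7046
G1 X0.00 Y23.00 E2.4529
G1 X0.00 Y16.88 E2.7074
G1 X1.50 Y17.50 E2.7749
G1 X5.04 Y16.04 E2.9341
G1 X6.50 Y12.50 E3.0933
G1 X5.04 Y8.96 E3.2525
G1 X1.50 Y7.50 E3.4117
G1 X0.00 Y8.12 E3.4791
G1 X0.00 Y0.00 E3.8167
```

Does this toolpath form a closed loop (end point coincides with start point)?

yes

Start point (G0): (0.00, 0.00). End point (last G1): the path returns to the start — closed.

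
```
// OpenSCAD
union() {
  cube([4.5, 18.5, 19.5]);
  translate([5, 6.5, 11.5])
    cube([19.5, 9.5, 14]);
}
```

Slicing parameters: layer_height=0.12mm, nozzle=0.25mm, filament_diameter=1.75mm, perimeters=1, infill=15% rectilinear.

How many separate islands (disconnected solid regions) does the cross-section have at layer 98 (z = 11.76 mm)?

2

At z = 11.76 mm: the cube is present — its section is the full 4.5×18.5 rectangle; the cube at (5, 6.5) (footprint 19.5×9.5) is included at this height; Taking the union: the 2 present regions are separate (no shared area or edge), so areas and boundary lengths simply add and each stays a separate island — 2 connected regions. Overall, the cross-section has 2 separate islands. Island count = 2.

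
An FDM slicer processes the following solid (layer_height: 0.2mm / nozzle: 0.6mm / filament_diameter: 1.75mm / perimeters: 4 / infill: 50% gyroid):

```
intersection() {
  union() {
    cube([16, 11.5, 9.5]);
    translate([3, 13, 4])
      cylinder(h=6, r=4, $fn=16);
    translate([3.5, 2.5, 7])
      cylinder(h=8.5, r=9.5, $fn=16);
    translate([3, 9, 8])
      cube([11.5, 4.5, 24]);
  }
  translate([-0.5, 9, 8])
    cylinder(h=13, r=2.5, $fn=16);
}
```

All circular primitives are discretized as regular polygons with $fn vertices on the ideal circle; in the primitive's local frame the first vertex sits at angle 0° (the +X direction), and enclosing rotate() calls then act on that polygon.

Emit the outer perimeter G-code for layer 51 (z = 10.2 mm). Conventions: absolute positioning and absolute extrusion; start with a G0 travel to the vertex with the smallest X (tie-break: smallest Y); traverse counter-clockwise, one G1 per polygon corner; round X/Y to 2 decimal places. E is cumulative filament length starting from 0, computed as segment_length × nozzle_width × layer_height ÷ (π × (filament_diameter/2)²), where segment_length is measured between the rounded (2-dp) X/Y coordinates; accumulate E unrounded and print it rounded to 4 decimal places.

G0 X-3.00 Y9.00 Z10.20
G1 X-2.81 Y8.04 E0.0488
G1 X-2.27 Y7.23 E0.0974
G1 X-1.46 Y6.69 E0.1460
G1 X-0.50 Y6.50 E0.1948
G1 X0.46 Y6.69 E0.2436
G1 X1.27 Y7.23 E0.2922
G1 X1.81 Y8.04 E0.3407
G1 X2.00 Y9.00 E0.3896
G1 X1.81 Y9.96 E0.4384
G1 X1.27 Y10.77 E0.4870
G1 X0.46 Y11.31 E0.5355
G1 X0.24 Y11.35 E0.5467
G1 X-0.14 Y11.28 E0.5660
G1 X-2.92 Y9.42 E0.7328
G1 X-3.00 Y9.00 E0.7542

At z = 10.2 mm: the cube is not intersected at this z (z outside [0, 9.5]); the cylinder at (3, 13) does not reach this height (z outside [4, 10]); the cylinder at (3.5, 2.5): section is a regular 16-gon, circumradius r=9.5; the 11.5×4.5 cube at (3, 9) contributes its full rectangle; Combining (union): the regions partially overlap (shared area 14.93 mm²), so overlapping operands fuse into one piece — 1 connected region; the cylinder at (-0.5, 9): section is a regular 16-gon, circumradius r=2.5; Taking the intersection: the r=2.5 cylinder at (-0.5, 9) partially overlaps the result so far; clipping to the common part keeps 17.19 mm² — 1 connected region. The outline is a single polygon with 15 vertices. Extrusion per mm of travel: 0.6 × 0.2 / (π × 0.875²) = 0.049890. Accumulating E over each segment gives final E = 0.7542.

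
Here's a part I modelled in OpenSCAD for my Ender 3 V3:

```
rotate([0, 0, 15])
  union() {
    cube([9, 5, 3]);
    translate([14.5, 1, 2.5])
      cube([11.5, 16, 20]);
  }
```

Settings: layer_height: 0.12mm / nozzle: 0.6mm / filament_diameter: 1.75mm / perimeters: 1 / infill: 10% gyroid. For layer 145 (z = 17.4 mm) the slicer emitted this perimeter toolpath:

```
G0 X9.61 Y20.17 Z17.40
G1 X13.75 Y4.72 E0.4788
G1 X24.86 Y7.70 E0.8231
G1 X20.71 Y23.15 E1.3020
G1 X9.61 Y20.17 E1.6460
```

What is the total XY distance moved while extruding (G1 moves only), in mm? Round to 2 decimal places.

Sum the Euclidean lengths of each G1 segment: total = 54.99 mm.

54.99 mm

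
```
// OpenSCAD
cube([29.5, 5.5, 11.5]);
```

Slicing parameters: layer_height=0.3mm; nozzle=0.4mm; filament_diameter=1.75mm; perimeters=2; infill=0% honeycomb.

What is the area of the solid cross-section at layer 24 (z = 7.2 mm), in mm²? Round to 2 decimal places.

At z = 7.2 mm: the cube is present — its section is the full 29.5×5.5 rectangle (area 162.25 mm²). Overall, the cross-section is a single solid region. Net area = 162.25 mm².

162.25 mm²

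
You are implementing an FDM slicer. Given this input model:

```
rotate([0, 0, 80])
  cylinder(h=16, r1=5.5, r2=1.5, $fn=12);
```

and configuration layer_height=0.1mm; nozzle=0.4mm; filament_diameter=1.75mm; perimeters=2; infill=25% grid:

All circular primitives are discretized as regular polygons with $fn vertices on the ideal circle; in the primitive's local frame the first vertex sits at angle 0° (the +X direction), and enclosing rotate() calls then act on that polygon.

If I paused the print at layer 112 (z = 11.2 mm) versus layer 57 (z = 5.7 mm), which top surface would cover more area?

Layer 112 (z = 11.2): the cone (r1=5.5→r2=1.5) has section circumradius 2.700 here — a regular 12-gon (area = (12/2)·2.700²·sin(360°/12) = 21.87 mm²); (whole slice rotated 80° about Z — lengths, areas and connectivity unchanged). So its area = 21.87 mm². Layer 57 (z = 5.7): the cone (r1=5.5→r2=1.5) has section circumradius 4.075 here — a regular 12-gon (area = (12/2)·4.075²·sin(360°/12) = 49.82 mm²); (rotated 80° about Z; rotation is an isometry so areas/perimeters/island counts are preserved). So its area = 49.82 mm². Layer 57 is larger (49.82 vs 21.87 mm²).

layer 57 (z = 5.7 mm)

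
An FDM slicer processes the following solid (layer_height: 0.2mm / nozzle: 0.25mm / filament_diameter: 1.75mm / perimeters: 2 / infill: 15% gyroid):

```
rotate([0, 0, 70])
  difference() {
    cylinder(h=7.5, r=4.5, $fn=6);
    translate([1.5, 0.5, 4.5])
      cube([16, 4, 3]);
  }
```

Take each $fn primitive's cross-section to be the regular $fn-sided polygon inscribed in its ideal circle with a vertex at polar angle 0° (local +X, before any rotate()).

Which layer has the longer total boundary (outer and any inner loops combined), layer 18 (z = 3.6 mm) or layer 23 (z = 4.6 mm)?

layer 23 (z = 4.6 mm)

Layer 18 (z = 3.6): the r=4.5 cylinder gives a regular 6-gon of circumradius 4.5 (constant along its height) (perimeter = 2·6·4.500·sin(180°/6) = 27.00 mm); the cube at (1.5, 0.5) does not reach this height (z outside [4.5, 7.5]); Subtracting the remaining from the first: none of the subtracted shapes is present at this height, so the r=4.5 cylinder is unchanged — boundary = 27.00 mm; (rotated 70° about Z; rotation is an isometry so areas/perimeters/island counts are preserved). So its perimeter = 27.00 mm. Layer 23 (z = 4.6): the r=4.5 cylinder gives a regular 6-gon of circumradius 4.5 (constant along its height) (perimeter = 2·6·4.500·sin(180°/6) = 27.00 mm); the 16×4 cube at (1.5, 0.5) contributes its full rectangle (perimeter 40.00 mm); After the difference (first − rest): starting from the r=4.5 cylinder, the 16×4 cube at (1.5, 0.5) partially overlaps it — only the 5.88 mm² overlap (of its 64.00 mm²) is removed, clipping the outline — boundary = 28.44 mm; (whole slice rotated 70° about Z — lengths, areas and connectivity unchanged). So its perimeter = 28.44 mm. Layer 23 is larger (28.44 vs 27.00 mm).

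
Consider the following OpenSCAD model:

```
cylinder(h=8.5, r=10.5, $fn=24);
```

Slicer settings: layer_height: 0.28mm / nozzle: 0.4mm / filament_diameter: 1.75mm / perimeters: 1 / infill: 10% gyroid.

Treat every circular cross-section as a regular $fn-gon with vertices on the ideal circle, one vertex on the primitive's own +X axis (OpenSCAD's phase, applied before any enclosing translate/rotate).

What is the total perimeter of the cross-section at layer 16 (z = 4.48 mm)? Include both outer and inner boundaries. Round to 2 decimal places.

65.79 mm

At z = 4.48 mm: the r=10.5 cylinder contributes a regular 24-gon of circumradius 10.5 (perimeter = 2·24·10.500·sin(180°/24) = 65.79 mm). Overall, the cross-section is a single solid region. Total boundary length (outer) = 65.79 mm.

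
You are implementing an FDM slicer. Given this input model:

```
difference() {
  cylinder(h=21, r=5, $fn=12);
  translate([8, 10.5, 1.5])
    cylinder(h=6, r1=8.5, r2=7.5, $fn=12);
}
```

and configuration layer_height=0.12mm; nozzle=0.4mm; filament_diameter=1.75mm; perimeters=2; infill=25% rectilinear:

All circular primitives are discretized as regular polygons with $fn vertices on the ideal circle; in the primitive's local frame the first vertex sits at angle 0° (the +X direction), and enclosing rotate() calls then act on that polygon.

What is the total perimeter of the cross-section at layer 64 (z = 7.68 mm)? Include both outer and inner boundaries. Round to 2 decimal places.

31.06 mm

At z = 7.68 mm: the r=5 cylinder contributes a regular 12-gon of circumradius 5 (perimeter = 2·12·5.000·sin(180°/12) = 31.06 mm); the cone at (8, 10.5) does not reach this height (z outside [1.5, 7.5]); After the difference (first − rest): none of the subtracted shapes is present at this height, so the r=5 cylinder is unchanged — boundary = 31.06 mm. Overall, the cross-section is a single solid region. Total boundary length (outer) = 31.06 mm.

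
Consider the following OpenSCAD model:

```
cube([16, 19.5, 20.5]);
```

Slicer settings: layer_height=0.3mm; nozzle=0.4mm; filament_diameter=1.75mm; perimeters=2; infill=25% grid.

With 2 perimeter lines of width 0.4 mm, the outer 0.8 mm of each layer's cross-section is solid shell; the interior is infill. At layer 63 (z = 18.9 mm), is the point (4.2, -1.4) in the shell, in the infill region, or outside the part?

At z = 18.9 mm: the cube is present — its section is the full 16×19.5 rectangle. Overall, the cross-section is a single solid region. The nearest boundary edge runs (0.00, 0.00)→(16.00, 0.00); distance from the point to it = 1.40 mm. The point is not inside any of the regions above, so it lies outside the cross-section (1.40 mm from the nearest boundary).

outside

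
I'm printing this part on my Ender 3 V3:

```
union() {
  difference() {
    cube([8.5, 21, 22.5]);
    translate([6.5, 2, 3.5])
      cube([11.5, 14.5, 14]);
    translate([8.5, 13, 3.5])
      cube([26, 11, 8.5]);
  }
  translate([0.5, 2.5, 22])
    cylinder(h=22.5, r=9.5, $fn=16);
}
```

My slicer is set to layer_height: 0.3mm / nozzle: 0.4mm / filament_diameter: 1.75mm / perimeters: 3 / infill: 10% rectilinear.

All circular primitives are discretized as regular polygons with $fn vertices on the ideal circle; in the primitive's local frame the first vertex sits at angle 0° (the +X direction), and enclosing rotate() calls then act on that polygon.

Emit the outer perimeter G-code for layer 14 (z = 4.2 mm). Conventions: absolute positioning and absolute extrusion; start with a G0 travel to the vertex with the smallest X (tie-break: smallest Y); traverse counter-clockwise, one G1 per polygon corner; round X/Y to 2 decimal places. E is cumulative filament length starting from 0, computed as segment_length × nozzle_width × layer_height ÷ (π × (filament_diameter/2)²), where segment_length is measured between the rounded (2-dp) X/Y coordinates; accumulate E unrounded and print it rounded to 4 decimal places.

At z = 4.2 mm: the cube (footprint 8.5×21) is included at this height; the cube at (6.5, 2) is present — its section is the full 11.5×14.5 rectangle; the cube at (8.5, 13) is present — its section is the full 26×11 rectangle; Taking the first minus the rest: starting from the 8.5×21 cube, the 11.5×14.5 cube at (6.5, 2) partially overlaps it — only the 29.00 mm² overlap (of its 166.75 mm²) is removed, clipping the outline; the 26×11 cube at (8.5, 13) misses the remaining region (no effect) — 1 connected region; the cylinder at (0.5, 2.5) is not intersected at this z (z outside [22, 44.5]); Combining (union): only that combined region is present, so the union is just that shape — 1 connected region. The outline is a single polygon with 8 vertices. Extrusion per mm of travel: 0.4 × 0.3 / (π × 0.875²) = 0.049890. Accumulating E over each segment gives final E = 3.1431.

G0 X0.00 Y0.00 Z4.20
G1 X8.50 Y0.00 E0.4241
G1 X8.50 Y2.00 E0.5238
G1 X6.50 Y2.00 E0.6236
G1 X6.50 Y16.50 E1.3470
G1 X8.50 Y16.50 E1.4468
G1 X8.50 Y21.00 E1.6713
G1 X0.00 Y21.00 E2.0954
G1 X0.00 Y0.00 E3.1431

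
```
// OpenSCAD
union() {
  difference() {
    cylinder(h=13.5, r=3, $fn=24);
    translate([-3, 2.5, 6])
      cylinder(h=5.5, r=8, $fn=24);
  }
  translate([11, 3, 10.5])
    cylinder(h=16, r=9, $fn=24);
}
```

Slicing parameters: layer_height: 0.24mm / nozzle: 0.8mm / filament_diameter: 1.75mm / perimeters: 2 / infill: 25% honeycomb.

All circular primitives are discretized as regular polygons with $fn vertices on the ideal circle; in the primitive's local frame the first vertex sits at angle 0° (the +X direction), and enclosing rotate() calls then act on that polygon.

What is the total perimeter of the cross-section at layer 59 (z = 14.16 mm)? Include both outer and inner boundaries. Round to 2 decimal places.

56.39 mm

At z = 14.16 mm: the cylinder is absent (z outside [0, 13.5]); the cylinder at (-3, 2.5) does not reach this height (z outside [6, 11.5]); Subtracting the remaining from the first: the first operand is absent here, so nothing remains; the r=9 cylinder at (11, 3) contributes a regular 24-gon of circumradius 9 (perimeter = 2·24·9.000·sin(180°/24) = 56.39 mm); Combining (union): only the r=9 cylinder at (11, 3) is present, so the union is just that shape — boundary = 56.39 mm. Overall, the cross-section is a single solid region. Total boundary length (outer) = 56.39 mm.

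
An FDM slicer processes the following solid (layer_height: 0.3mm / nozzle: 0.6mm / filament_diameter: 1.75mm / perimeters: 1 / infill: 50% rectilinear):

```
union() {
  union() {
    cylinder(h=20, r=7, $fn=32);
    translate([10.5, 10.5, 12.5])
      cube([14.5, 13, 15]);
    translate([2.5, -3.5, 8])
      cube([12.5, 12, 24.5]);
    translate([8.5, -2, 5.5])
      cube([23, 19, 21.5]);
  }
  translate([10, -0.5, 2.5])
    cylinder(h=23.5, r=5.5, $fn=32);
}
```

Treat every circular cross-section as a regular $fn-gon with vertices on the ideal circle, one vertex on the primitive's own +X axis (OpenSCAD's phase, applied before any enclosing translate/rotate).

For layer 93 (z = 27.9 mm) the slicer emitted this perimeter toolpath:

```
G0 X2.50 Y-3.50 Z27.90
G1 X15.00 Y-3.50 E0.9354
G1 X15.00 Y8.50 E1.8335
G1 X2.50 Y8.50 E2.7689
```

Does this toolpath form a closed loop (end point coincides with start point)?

no

Start point (G0): (2.50, -3.50). End point (last G1): the path does not return to the start — open.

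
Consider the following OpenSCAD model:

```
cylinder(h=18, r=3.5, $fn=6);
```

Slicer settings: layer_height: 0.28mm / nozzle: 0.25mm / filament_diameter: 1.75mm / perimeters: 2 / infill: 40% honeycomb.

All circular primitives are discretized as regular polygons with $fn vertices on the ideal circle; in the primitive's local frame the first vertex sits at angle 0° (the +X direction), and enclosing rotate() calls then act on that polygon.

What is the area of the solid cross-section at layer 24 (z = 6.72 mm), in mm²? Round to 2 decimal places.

31.83 mm²

At z = 6.72 mm: the r=3.5 cylinder gives a regular 6-gon of circumradius 3.5 (constant along its height) (area = (6/2)·3.500²·sin(360°/6) = 31.83 mm²). Overall, the cross-section is a single solid region. Net area = 31.83 mm².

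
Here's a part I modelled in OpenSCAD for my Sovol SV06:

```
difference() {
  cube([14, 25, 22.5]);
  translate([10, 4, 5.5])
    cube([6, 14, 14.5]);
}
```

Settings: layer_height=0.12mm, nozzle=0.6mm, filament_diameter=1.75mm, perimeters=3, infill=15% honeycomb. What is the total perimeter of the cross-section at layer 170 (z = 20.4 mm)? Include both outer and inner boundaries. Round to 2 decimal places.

At z = 20.4 mm: the 14×25 cube contributes its full rectangle (perimeter 78.00 mm); the cube at (10, 4) is not intersected at this z (z outside [5.5, 20]); After the difference (first − rest): none of the subtracted shapes is present at this height, so the 14×25 cube is unchanged — boundary = 78.00 mm. Overall, the cross-section is a single solid region. Total boundary length (outer) = 78.00 mm.

78.00 mm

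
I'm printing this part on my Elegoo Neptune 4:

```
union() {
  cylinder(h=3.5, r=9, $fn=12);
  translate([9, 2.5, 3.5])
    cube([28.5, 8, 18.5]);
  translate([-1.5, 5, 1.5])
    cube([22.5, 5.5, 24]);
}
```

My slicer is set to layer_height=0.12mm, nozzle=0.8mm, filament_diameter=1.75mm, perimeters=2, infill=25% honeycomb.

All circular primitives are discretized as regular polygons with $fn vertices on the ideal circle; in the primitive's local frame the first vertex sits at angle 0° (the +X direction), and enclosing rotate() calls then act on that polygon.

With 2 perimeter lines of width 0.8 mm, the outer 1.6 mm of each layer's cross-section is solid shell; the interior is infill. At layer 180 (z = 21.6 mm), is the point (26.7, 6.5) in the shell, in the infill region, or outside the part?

infill

At z = 21.6 mm: the cylinder does not reach this height (z outside [0, 3.5]); the 28.5×8 cube at (9, 2.5) contributes its full rectangle; the cube at (-1.5, 5) (footprint 22.5×5.5) is included at this height; Combining (union): the regions partially overlap (shared area 66.00 mm²), so overlapping operands fuse into one piece — 1 connected region. Overall, the cross-section is a single solid region. The nearest boundary edge runs (37.50, 2.50)→(9.00, 2.50); distance from the point to it = 4.00 mm. The point is inside the cross-section and 4.00 mm from the nearest boundary — more than the 1.6 mm shell width (2 × 0.8), so it's in the infill interior.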